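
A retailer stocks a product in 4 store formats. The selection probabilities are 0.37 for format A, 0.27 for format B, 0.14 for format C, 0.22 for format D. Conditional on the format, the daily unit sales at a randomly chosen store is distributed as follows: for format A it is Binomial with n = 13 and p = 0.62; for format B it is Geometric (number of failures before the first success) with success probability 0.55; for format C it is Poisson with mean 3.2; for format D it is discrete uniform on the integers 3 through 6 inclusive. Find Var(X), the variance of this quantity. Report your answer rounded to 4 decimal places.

10.8239

Per component, A: μ=8.06, E[X²]=68.0264; B: μ=0.818182, E[X²]=2.15702; C: μ=3.2, E[X²]=13.44; D: μ=4.5, E[X²]=21.5.
E[X] = 0.37·8.06 + 0.27·0.818182 + 0.14·3.2 + 0.22·4.5 = 4.64111.
E[X²] = 0.37·68.0264 + 0.27·2.15702 + 0.14·13.44 + 0.22·21.5 = 32.3638.
Var(X) = E[X²] − (E[X])² = 32.3638 − 21.5399 = 10.8239.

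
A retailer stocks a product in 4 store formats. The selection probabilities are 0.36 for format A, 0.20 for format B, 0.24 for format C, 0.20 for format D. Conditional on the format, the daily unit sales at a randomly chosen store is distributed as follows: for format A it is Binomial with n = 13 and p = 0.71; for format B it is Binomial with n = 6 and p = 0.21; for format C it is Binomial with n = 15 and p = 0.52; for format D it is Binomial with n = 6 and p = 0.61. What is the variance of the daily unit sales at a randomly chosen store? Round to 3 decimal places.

12.437

Per component, A: μ=9.23, E[X²]=87.8696; B: μ=1.26, E[X²]=2.583; C: μ=7.8, E[X²]=64.584; D: μ=3.66, E[X²]=14.823.
E[X] = 0.36·9.23 + 0.2·1.26 + 0.24·7.8 + 0.2·3.66 = 6.1788.
E[X²] = 0.36·87.8696 + 0.2·2.583 + 0.24·64.584 + 0.2·14.823 = 50.6144.
Var(X) = E[X²] − (E[X])² = 50.6144 − 38.1776 = 12.4368.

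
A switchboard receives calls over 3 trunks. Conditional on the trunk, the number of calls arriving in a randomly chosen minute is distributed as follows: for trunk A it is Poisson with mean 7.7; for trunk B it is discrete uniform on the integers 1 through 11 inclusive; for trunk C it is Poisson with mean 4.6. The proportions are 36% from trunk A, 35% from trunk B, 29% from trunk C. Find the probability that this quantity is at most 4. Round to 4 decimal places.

Conditional on each trunk, P(X ≤ 4): A: 0.118145; B: 0.363636; C: 0.513234.
By total probability, P(X ≤ 4) = 0.36·0.118145 + 0.35·0.363636 + 0.29·0.513234 = 0.318643.

0.3186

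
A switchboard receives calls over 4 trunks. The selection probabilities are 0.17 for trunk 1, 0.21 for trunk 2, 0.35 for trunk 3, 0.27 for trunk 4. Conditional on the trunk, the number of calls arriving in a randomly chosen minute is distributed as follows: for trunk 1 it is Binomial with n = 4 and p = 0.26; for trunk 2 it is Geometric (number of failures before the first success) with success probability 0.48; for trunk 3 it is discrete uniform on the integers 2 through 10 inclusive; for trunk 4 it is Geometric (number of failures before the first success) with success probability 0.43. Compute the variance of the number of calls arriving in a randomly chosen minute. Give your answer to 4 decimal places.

Per component, 1: μ=1.04, E[X²]=1.8512; 2: μ=1.08333, E[X²]=3.43056; 3: μ=6, E[X²]=42.6667; 4: μ=1.32558, E[X²]=4.83991.
E[X] = 0.17·1.04 + 0.21·1.08333 + 0.35·6 + 0.27·1.32558 = 2.86221.
E[X²] = 0.17·1.8512 + 0.21·3.43056 + 0.35·42.6667 + 0.27·4.83991 = 17.2752.
Var(X) = E[X²] − (E[X])² = 17.2752 − 8.19223 = 9.083.

9.0830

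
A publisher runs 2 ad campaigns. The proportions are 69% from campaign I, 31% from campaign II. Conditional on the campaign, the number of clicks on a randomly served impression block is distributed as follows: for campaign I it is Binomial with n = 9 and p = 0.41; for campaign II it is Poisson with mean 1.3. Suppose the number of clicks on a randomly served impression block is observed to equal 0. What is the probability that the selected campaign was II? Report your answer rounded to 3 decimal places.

Likelihoods P(X=0 | ·): I: 0.008663; II: 0.272532.
Posterior ∝ prior × likelihood. Numerator for II: 0.31·0.272532 = 0.0844849.
Normalizing constant: 0.69·0.008663 + 0.31·0.272532 = 0.0904623.
P(II | observation) = 0.0844849 / 0.0904623 = 0.933923.

0.934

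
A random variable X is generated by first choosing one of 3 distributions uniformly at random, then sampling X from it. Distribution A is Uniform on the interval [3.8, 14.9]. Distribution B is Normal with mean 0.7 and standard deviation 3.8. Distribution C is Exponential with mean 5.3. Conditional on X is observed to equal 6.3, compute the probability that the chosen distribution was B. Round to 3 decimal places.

Likelihoods f(6.3 | ·): A: 0.0900901; B: 0.0354436; C: 0.0574761.
Posterior ∝ prior × likelihood. Numerator for B: 0.333333·0.0354436 = 0.0118145.
Normalizing constant: 0.333333·0.0900901 + 0.333333·0.0354436 + 0.333333·0.0574761 = 0.0610033.
P(B | observation) = 0.0118145 / 0.0610033 = 0.193671.

0.194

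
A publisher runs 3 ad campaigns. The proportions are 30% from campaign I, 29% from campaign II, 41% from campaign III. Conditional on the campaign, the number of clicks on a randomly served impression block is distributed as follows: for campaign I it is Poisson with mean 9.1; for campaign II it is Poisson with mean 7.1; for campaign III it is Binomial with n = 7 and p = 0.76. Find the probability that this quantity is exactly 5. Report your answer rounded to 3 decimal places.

0.179

Conditional on each campaign, P(X = 5): I: 0.0580692; II: 0.124057; III: 0.306697.
By total probability, P(X = 5) = 0.3·0.0580692 + 0.29·0.124057 + 0.41·0.306697 = 0.179143.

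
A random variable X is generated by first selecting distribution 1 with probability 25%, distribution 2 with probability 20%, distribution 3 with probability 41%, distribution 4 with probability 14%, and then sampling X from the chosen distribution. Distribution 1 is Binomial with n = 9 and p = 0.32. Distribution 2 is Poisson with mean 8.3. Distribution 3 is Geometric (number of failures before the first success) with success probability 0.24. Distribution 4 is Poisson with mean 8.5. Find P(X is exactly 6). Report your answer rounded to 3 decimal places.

Conditional on each component, P(X = 6): 1: 0.02836; 2: 0.112847; 3: 0.046248; 4: 0.106581.
By total probability, P(X = 6) = 0.25·0.02836 + 0.2·0.112847 + 0.41·0.046248 + 0.14·0.106581 = 0.0635424.

0.064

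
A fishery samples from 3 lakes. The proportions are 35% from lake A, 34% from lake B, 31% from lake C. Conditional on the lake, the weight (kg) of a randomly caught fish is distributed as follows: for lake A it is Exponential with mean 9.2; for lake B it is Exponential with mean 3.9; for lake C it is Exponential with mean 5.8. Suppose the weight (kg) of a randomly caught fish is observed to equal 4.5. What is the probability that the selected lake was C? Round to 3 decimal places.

0.326

Likelihoods f(4.5 | ·): A: 0.0666478; B: 0.0808772; C: 0.0793632.
Posterior ∝ prior × likelihood. Numerator for C: 0.31·0.0793632 = 0.0246026.
Normalizing constant: 0.35·0.0666478 + 0.34·0.0808772 + 0.31·0.0793632 = 0.0754276.
P(C | observation) = 0.0246026 / 0.0754276 = 0.326175.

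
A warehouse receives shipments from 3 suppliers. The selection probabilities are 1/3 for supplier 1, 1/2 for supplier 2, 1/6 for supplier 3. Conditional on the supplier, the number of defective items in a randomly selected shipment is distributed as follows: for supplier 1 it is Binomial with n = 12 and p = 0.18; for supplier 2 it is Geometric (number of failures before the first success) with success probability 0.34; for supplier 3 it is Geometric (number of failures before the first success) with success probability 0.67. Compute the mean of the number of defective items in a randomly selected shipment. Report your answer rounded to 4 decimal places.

Component means — 1: 2.16; 2: 1.94118; 3: 0.492537.
E[X] = 0.333333·2.16 + 0.5·1.94118 + 0.166667·0.492537 = 1.77268.

1.7727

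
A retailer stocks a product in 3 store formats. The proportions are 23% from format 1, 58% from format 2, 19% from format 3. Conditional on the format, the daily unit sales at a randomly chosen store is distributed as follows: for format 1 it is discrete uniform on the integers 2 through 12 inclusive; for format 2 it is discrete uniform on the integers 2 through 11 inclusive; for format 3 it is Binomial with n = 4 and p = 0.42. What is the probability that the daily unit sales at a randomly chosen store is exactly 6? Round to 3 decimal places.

0.079

Conditional on each format, P(X = 6): 1: 0.0909091; 2: 0.1; 3: 0.
By total probability, P(X = 6) = 0.23·0.0909091 + 0.58·0.1 + 0.19·0 = 0.0789091.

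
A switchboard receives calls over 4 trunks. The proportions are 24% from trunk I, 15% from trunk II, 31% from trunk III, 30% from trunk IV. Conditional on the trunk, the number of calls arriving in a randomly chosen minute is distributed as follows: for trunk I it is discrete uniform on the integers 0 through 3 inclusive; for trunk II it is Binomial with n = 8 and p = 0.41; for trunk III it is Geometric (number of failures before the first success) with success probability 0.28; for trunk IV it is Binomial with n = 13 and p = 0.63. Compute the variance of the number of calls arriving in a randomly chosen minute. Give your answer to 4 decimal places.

Per component, I: μ=1.5, E[X²]=3.5; II: μ=3.28, E[X²]=12.6936; III: μ=2.57143, E[X²]=15.7959; IV: μ=8.19, E[X²]=70.1064.
E[X] = 0.24·1.5 + 0.15·3.28 + 0.31·2.57143 + 0.3·8.19 = 4.10614.
E[X²] = 0.24·3.5 + 0.15·12.6936 + 0.31·15.7959 + 0.3·70.1064 = 28.6727.
Var(X) = E[X²] − (E[X])² = 28.6727 − 16.8604 = 11.8123.

11.8123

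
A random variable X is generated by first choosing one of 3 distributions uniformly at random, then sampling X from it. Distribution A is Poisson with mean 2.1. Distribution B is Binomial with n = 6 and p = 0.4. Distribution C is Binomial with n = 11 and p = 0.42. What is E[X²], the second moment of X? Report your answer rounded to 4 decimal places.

For each component E[X²] = Var + (mean)², giving A: 6.51; B: 7.2; C: 24.024.
Overall E[X²] = 0.333333·6.51 + 0.333333·7.2 + 0.333333·24.024 = 12.578.

12.5780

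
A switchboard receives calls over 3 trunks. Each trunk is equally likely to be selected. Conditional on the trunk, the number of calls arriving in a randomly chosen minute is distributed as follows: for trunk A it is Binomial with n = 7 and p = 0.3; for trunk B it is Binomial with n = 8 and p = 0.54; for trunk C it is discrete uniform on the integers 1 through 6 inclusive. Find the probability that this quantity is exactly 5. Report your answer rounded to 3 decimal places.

Conditional on each trunk, P(X = 5): A: 0.0250047; B: 0.250282; C: 0.166667.
By total probability, P(X = 5) = 0.333333·0.0250047 + 0.333333·0.250282 + 0.333333·0.166667 = 0.147318.

0.147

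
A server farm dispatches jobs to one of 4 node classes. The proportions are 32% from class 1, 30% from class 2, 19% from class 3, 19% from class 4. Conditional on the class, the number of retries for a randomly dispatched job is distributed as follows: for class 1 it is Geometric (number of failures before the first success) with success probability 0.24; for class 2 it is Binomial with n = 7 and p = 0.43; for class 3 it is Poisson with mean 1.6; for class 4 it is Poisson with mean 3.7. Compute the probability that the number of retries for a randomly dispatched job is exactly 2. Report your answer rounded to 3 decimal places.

Conditional on each class, P(X = 2): 1: 0.138624; 2: 0.233631; 3: 0.258428; 4: 0.169233.
By total probability, P(X = 2) = 0.32·0.138624 + 0.3·0.233631 + 0.19·0.258428 + 0.19·0.169233 = 0.195704.

0.196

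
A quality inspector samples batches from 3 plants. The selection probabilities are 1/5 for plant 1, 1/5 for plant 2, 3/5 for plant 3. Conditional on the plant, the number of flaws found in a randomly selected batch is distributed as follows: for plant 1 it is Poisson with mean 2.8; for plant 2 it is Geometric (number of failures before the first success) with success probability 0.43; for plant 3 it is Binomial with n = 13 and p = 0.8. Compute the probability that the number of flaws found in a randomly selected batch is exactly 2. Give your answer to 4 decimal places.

Conditional on each plant, P(X = 2): 1: 0.238375; 2: 0.139707; 3: 1.02236e-06.
By total probability, P(X = 2) = 0.2·0.238375 + 0.2·0.139707 + 0.6·1.02236e-06 = 0.0756171.

0.0756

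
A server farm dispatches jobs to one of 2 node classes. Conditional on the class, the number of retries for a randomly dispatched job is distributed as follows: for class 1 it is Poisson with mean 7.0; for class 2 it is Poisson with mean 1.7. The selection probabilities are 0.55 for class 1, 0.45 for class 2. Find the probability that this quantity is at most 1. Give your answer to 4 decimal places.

Conditional on each class, P(X ≤ 1): 1: 0.00729506; 2: 0.493246.
By total probability, P(X ≤ 1) = 0.55·0.00729506 + 0.45·0.493246 = 0.225973.

0.2260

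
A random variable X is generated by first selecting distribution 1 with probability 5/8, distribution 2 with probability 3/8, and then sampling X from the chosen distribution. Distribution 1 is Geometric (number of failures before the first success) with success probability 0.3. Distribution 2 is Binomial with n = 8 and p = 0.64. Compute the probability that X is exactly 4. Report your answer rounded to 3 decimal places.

0.119

Conditional on each component, P(X = 4): 1: 0.07203; 2: 0.197255.
By total probability, P(X = 4) = 0.625·0.07203 + 0.375·0.197255 = 0.118989.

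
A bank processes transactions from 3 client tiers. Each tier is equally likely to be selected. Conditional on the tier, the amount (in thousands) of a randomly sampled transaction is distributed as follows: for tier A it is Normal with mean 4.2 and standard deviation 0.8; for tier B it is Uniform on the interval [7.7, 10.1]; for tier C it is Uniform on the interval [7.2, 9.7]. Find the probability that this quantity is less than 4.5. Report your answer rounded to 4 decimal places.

Conditional on each tier, P(X < 4.5): A: 0.64617; B: 0; C: 0.
By total probability, P(X < 4.5) = 0.333333·0.64617 + 0.333333·0 + 0.333333·0 = 0.21539.

0.2154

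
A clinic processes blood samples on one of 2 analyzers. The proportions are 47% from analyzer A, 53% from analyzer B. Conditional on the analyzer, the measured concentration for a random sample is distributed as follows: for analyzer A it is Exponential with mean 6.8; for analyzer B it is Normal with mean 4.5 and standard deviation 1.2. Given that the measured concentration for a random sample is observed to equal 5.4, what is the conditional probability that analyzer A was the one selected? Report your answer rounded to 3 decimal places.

0.190

Likelihoods f(5.4 | ·): A: 0.0664676; B: 0.250948.
Posterior ∝ prior × likelihood. Numerator for A: 0.47·0.0664676 = 0.0312398.
Normalizing constant: 0.47·0.0664676 + 0.53·0.250948 = 0.164242.
P(A | observation) = 0.0312398 / 0.164242 = 0.190206.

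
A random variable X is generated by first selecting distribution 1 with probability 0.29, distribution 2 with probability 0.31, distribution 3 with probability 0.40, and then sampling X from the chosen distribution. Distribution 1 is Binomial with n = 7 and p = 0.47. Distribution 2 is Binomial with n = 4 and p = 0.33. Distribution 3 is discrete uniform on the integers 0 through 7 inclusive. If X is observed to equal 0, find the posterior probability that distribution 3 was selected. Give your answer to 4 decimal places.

Likelihoods P(X=0 | ·): 1: 0.0117471; 2: 0.201511; 3: 0.125.
Posterior ∝ prior × likelihood. Numerator for 3: 0.4·0.125 = 0.05.
Normalizing constant: 0.29·0.0117471 + 0.31·0.201511 + 0.4·0.125 = 0.115875.
P(3 | observation) = 0.05 / 0.115875 = 0.431499.

0.4315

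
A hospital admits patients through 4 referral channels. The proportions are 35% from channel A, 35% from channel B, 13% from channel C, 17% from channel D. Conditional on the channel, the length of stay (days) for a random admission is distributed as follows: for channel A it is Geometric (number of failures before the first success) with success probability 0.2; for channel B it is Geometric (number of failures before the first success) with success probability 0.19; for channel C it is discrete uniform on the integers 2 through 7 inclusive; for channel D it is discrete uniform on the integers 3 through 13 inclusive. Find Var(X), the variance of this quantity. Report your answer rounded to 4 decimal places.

19.0083

Per component, A: μ=4, E[X²]=36; B: μ=4.26316, E[X²]=40.6122; C: μ=4.5, E[X²]=23.1667; D: μ=8, E[X²]=74.
E[X] = 0.35·4 + 0.35·4.26316 + 0.13·4.5 + 0.17·8 = 4.83711.
E[X²] = 0.35·36 + 0.35·40.6122 + 0.13·23.1667 + 0.17·74 = 42.4059.
Var(X) = E[X²] − (E[X])² = 42.4059 − 23.3976 = 19.0083.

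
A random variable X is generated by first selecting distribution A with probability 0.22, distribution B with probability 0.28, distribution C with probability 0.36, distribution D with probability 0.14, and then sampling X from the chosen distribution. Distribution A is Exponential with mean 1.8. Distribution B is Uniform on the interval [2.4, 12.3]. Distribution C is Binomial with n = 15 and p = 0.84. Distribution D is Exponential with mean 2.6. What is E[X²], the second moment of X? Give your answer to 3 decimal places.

78.611

For each component E[X²] = Var + (mean)², giving A: 6.48; B: 62.19; C: 160.776; D: 13.52.
Overall E[X²] = 0.22·6.48 + 0.28·62.19 + 0.36·160.776 + 0.14·13.52 = 78.611.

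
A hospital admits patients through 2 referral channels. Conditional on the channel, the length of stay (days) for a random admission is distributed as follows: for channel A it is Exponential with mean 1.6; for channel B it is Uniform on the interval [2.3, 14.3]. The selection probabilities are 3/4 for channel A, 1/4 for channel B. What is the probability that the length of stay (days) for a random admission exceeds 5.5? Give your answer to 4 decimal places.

0.2074

Conditional on each channel, P(X > 5.5): A: 0.0321449; B: 0.733333.
By total probability, P(X > 5.5) = 0.75·0.0321449 + 0.25·0.733333 = 0.207442.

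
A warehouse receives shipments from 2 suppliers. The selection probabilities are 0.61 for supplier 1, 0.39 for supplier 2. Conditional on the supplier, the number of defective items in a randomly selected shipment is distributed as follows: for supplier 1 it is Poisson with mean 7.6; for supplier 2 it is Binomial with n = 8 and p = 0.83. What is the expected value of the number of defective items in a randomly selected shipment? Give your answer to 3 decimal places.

7.226

Component means — 1: 7.6; 2: 6.64.
E[X] = 0.61·7.6 + 0.39·6.64 = 7.2256.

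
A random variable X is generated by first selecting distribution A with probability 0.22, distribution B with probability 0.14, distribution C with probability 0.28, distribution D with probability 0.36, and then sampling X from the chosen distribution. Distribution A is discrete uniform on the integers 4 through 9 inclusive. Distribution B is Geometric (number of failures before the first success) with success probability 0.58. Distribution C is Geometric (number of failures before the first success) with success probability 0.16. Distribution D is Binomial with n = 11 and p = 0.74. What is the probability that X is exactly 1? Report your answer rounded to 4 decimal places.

Conditional on each component, P(X = 1): A: 0; B: 0.2436; C: 0.1344; D: 1.1491e-05.
By total probability, P(X = 1) = 0.22·0 + 0.14·0.2436 + 0.28·0.1344 + 0.36·1.1491e-05 = 0.0717401.

0.0717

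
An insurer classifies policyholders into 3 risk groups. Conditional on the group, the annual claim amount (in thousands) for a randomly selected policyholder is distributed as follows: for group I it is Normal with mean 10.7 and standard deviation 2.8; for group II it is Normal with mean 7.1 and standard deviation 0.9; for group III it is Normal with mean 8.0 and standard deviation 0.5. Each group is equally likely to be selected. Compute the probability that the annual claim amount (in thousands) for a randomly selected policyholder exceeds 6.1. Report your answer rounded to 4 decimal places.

Conditional on each group, P(X > 6.1): I: 0.949794; II: 0.86674; III: 0.999928.
By total probability, P(X > 6.1) = 0.333333·0.949794 + 0.333333·0.86674 + 0.333333·0.999928 = 0.93882.

0.9388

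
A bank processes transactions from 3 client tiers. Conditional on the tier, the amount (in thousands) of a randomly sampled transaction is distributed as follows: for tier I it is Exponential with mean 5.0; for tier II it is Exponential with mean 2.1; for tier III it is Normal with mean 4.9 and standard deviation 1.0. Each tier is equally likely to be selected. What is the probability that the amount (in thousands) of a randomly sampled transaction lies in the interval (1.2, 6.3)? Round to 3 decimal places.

0.646

Conditional on each tier, P(1.2 < X < 6.3): I: 0.502974; II: 0.514931; III: 0.919136.
By total probability, P(1.2 < X < 6.3) = 0.333333·0.502974 + 0.333333·0.514931 + 0.333333·0.919136 = 0.64568.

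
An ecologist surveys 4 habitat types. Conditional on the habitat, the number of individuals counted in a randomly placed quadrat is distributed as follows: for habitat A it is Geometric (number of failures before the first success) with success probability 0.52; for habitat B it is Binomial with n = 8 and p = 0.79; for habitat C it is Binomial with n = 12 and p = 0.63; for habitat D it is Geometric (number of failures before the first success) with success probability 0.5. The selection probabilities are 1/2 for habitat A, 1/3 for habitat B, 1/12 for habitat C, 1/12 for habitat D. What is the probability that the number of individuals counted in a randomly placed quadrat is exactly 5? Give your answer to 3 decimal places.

Conditional on each habitat, P(X = 5): A: 0.0132498; B: 0.159581; C: 0.0746174; D: 0.015625.
By total probability, P(X = 5) = 0.5·0.0132498 + 0.333333·0.159581 + 0.0833333·0.0746174 + 0.0833333·0.015625 = 0.0673388.

0.067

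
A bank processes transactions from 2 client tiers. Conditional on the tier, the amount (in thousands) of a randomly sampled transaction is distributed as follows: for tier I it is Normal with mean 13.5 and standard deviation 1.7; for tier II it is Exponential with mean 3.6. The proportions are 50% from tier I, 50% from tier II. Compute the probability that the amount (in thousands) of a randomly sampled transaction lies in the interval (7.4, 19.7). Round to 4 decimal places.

Conditional on each tier, P(7.4 < X < 19.7): I: 0.999701; II: 0.12382.
By total probability, P(7.4 < X < 19.7) = 0.5·0.999701 + 0.5·0.12382 = 0.56176.

0.5618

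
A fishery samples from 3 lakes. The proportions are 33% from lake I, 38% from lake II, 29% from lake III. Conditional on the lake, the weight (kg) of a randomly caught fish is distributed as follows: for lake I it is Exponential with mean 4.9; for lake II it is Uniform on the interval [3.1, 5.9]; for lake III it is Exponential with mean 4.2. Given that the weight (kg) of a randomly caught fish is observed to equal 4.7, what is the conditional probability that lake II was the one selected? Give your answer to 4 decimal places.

0.7373

Likelihoods f(4.7 | ·): I: 0.0782052; II: 0.357143; III: 0.0777597.
Posterior ∝ prior × likelihood. Numerator for II: 0.38·0.357143 = 0.135714.
Normalizing constant: 0.33·0.0782052 + 0.38·0.357143 + 0.29·0.0777597 = 0.184072.
P(II | observation) = 0.135714 / 0.184072 = 0.737288.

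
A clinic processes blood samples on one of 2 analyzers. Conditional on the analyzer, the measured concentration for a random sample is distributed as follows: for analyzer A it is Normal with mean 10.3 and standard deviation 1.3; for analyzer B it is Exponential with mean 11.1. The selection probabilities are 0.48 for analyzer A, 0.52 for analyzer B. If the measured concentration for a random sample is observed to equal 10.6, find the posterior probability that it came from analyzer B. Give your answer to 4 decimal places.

Likelihoods f(10.6 | ·): A: 0.298815; B: 0.0346693.
Posterior ∝ prior × likelihood. Numerator for B: 0.52·0.0346693 = 0.018028.
Normalizing constant: 0.48·0.298815 + 0.52·0.0346693 = 0.161459.
P(B | observation) = 0.018028 / 0.161459 = 0.111657.

0.1117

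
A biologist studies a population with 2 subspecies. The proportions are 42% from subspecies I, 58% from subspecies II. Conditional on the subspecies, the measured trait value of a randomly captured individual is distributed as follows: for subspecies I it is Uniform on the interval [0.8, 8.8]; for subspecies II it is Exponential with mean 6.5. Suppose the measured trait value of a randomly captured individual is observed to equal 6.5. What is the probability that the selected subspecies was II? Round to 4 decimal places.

Likelihoods f(6.5 | ·): I: 0.125; II: 0.0565968.
Posterior ∝ prior × likelihood. Numerator for II: 0.58·0.0565968 = 0.0328262.
Normalizing constant: 0.42·0.125 + 0.58·0.0565968 = 0.0853262.
P(II | observation) = 0.0328262 / 0.0853262 = 0.384714.

0.3847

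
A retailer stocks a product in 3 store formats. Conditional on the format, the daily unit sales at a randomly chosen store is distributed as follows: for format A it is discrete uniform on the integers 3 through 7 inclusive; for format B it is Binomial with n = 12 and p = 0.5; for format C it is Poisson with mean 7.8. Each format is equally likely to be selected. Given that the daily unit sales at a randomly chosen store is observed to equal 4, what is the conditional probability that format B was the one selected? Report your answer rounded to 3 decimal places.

Likelihoods P(X=4 | ·): A: 0.2; B: 0.12085; C: 0.0631932.
Posterior ∝ prior × likelihood. Numerator for B: 0.333333·0.12085 = 0.0402832.
Normalizing constant: 0.333333·0.2 + 0.333333·0.12085 + 0.333333·0.0631932 = 0.128014.
P(B | observation) = 0.0402832 / 0.128014 = 0.314677.

0.315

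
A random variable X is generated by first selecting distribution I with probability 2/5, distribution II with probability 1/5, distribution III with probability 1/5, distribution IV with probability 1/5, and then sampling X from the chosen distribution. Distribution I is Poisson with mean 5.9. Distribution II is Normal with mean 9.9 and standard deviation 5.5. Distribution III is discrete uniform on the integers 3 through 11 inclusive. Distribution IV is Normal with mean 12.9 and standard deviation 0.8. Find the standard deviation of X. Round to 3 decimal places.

4.154

Per component, I: μ=5.9, E[X²]=40.71; II: μ=9.9, E[X²]=128.26; III: μ=7, E[X²]=55.6667; IV: μ=12.9, E[X²]=167.05.
E[X] = 0.4·5.9 + 0.2·9.9 + 0.2·7 + 0.2·12.9 = 8.32.
E[X²] = 0.4·40.71 + 0.2·128.26 + 0.2·55.6667 + 0.2·167.05 = 86.4793.
Var(X) = E[X²] − (E[X])² = 86.4793 − 69.2224 = 17.2569.
SD(X) = √17.2569 = 4.15415.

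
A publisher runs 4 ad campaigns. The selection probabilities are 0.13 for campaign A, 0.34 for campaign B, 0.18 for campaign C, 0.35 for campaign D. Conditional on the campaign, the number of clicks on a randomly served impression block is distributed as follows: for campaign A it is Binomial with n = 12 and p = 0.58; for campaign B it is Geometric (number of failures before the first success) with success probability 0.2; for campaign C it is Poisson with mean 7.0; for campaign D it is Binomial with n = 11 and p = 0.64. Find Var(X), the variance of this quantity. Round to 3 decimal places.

Per component, A: μ=6.96, E[X²]=51.3648; B: μ=4, E[X²]=36; C: μ=7, E[X²]=56; D: μ=7.04, E[X²]=52.096.
E[X] = 0.13·6.96 + 0.34·4 + 0.18·7 + 0.35·7.04 = 5.9888.
E[X²] = 0.13·51.3648 + 0.34·36 + 0.18·56 + 0.35·52.096 = 47.231.
Var(X) = E[X²] − (E[X])² = 47.231 − 35.8657 = 11.3653.

11.365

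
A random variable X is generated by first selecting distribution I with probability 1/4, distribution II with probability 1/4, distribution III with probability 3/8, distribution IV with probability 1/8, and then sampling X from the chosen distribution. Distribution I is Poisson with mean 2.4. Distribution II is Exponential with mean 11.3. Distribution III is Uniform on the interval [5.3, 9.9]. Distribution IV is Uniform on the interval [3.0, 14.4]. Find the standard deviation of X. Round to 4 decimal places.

6.6944

Per component, I: μ=2.4, E[X²]=8.16; II: μ=11.3, E[X²]=255.38; III: μ=7.6, E[X²]=59.5233; IV: μ=8.7, E[X²]=86.52.
E[X] = 0.25·2.4 + 0.25·11.3 + 0.375·7.6 + 0.125·8.7 = 7.3625.
E[X²] = 0.25·8.16 + 0.25·255.38 + 0.375·59.5233 + 0.125·86.52 = 99.0213.
Var(X) = E[X²] − (E[X])² = 99.0213 − 54.2064 = 44.8148.
SD(X) = √44.8148 = 6.69439.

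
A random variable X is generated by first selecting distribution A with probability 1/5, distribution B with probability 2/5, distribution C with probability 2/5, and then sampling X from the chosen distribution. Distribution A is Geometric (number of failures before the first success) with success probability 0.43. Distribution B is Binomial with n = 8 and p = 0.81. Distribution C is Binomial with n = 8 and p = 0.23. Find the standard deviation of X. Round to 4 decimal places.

Per component, A: μ=1.32558, E[X²]=4.83991; B: μ=6.48, E[X²]=43.2216; C: μ=1.84, E[X²]=4.8024.
E[X] = 0.2·1.32558 + 0.4·6.48 + 0.4·1.84 = 3.59312.
E[X²] = 0.2·4.83991 + 0.4·43.2216 + 0.4·4.8024 = 20.1776.
Var(X) = E[X²] − (E[X])² = 20.1776 − 12.9105 = 7.2671.
SD(X) = √7.2671 = 2.69576.

2.6958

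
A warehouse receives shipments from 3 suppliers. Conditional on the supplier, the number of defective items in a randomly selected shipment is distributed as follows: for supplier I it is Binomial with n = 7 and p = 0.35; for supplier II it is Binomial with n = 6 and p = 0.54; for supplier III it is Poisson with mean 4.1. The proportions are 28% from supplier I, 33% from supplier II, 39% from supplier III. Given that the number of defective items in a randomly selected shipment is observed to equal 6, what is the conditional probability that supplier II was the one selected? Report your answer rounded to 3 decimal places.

Likelihoods P(X=6 | ·): I: 0.00836411; II: 0.0247949; III: 0.109336.
Posterior ∝ prior × likelihood. Numerator for II: 0.33·0.0247949 = 0.00818232.
Normalizing constant: 0.28·0.00836411 + 0.33·0.0247949 + 0.39·0.109336 = 0.0531653.
P(II | observation) = 0.00818232 / 0.0531653 = 0.153903.

0.154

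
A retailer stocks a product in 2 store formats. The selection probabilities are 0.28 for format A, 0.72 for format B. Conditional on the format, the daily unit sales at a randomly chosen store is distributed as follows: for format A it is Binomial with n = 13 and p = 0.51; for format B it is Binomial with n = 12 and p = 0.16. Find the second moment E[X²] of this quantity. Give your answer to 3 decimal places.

For each component E[X²] = Var + (mean)², giving A: 47.2056; B: 5.2992.
Overall E[X²] = 0.28·47.2056 + 0.72·5.2992 = 17.033.

17.033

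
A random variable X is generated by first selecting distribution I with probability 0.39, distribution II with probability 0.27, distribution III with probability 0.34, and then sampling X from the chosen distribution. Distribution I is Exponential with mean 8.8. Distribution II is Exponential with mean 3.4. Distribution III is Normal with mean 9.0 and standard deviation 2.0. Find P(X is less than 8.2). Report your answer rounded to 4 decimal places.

0.5994

Conditional on each component, P(X < 8.2): I: 0.606163; II: 0.910343; III: 0.344578.
By total probability, P(X < 8.2) = 0.39·0.606163 + 0.27·0.910343 + 0.34·0.344578 = 0.599353.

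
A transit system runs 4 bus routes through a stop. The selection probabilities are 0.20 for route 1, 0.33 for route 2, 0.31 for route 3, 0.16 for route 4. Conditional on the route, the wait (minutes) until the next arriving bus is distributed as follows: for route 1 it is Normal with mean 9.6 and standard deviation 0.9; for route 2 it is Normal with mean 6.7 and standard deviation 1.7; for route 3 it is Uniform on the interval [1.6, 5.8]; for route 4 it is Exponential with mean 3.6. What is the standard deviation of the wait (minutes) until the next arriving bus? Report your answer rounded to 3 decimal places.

Per component, 1: μ=9.6, E[X²]=92.97; 2: μ=6.7, E[X²]=47.78; 3: μ=3.7, E[X²]=15.16; 4: μ=3.6, E[X²]=25.92.
E[X] = 0.2·9.6 + 0.33·6.7 + 0.31·3.7 + 0.16·3.6 = 5.854.
E[X²] = 0.2·92.97 + 0.33·47.78 + 0.31·15.16 + 0.16·25.92 = 43.2082.
Var(X) = E[X²] − (E[X])² = 43.2082 − 34.2693 = 8.93888.
SD(X) = √8.93888 = 2.9898.

2.990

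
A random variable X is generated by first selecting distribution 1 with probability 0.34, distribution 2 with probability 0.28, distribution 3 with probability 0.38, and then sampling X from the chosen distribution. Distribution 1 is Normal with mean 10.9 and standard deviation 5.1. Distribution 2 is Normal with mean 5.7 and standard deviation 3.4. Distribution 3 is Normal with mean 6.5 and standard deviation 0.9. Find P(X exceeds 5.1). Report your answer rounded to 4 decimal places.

0.8134

Conditional on each component, P(X > 5.1): 1: 0.872284; 2: 0.570038; 3: 0.940093.
By total probability, P(X > 5.1) = 0.34·0.872284 + 0.28·0.570038 + 0.38·0.940093 = 0.813423.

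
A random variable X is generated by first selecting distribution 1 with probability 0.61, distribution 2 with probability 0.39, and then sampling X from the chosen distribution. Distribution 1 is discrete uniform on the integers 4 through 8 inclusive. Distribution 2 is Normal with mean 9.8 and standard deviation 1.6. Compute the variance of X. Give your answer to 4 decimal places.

Per component, 1: μ=6, E[X²]=38; 2: μ=9.8, E[X²]=98.6.
E[X] = 0.61·6 + 0.39·9.8 = 7.482.
E[X²] = 0.61·38 + 0.39·98.6 = 61.634.
Var(X) = E[X²] − (E[X])² = 61.634 − 55.9803 = 5.65368.

5.6537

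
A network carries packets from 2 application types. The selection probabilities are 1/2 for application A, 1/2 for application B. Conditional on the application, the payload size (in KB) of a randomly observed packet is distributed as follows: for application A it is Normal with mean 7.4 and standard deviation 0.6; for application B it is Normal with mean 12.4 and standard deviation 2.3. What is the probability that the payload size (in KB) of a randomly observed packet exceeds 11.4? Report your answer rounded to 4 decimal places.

0.3341

Conditional on each application, P(X > 11.4): A: 1.3084e-11; B: 0.66814.
By total probability, P(X > 11.4) = 0.5·1.3084e-11 + 0.5·0.66814 = 0.33407.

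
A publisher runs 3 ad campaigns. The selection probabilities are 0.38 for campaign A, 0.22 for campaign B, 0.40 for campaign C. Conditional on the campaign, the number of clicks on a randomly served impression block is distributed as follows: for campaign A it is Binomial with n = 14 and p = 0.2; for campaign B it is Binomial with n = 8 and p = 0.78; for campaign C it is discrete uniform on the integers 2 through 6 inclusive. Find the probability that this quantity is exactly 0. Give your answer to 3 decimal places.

Conditional on each campaign, P(X = 0): A: 0.0439805; B: 5.48759e-06; C: 0.
By total probability, P(X = 0) = 0.38·0.0439805 + 0.22·5.48759e-06 + 0.4·0 = 0.0167138.

0.017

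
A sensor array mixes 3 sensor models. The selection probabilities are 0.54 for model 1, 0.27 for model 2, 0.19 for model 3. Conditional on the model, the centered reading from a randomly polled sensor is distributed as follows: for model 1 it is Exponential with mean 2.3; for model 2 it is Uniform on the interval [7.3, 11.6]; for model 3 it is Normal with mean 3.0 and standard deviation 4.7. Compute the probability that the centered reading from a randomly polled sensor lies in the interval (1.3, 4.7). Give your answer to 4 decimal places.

0.2905

Conditional on each model, P(1.3 < X < 4.7): 1: 0.438659; 2: 0; 3: 0.282425.
By total probability, P(1.3 < X < 4.7) = 0.54·0.438659 + 0.27·0 + 0.19·0.282425 = 0.290537.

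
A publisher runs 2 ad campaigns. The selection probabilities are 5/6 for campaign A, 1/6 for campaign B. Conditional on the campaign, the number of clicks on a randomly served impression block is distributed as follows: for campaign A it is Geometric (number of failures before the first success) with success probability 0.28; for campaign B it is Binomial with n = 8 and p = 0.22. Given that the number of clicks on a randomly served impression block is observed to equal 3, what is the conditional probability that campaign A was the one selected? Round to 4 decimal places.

Likelihoods P(X=3 | ·): A: 0.104509; B: 0.172159.
Posterior ∝ prior × likelihood. Numerator for A: 0.833333·0.104509 = 0.0870912.
Normalizing constant: 0.833333·0.104509 + 0.166667·0.172159 = 0.115784.
P(A | observation) = 0.0870912 / 0.115784 = 0.752185.

0.7522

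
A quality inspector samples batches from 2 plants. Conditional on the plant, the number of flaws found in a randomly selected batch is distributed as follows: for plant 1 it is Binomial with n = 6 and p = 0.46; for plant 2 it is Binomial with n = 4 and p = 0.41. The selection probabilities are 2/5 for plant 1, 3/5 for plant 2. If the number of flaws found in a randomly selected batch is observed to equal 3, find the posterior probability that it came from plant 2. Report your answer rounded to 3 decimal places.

Likelihoods P(X=3 | ·): 1: 0.306538; 2: 0.162654.
Posterior ∝ prior × likelihood. Numerator for 2: 0.6·0.162654 = 0.0975921.
Normalizing constant: 0.4·0.306538 + 0.6·0.162654 = 0.220207.
P(2 | observation) = 0.0975921 / 0.220207 = 0.443183.

0.443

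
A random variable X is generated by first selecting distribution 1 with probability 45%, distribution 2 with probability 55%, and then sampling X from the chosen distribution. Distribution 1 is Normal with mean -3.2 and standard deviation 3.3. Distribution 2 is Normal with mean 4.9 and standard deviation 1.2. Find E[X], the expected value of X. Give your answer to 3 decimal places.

Component means — 1: -3.2; 2: 4.9.
E[X] = 0.45·-3.2 + 0.55·4.9 = 1.255.

1.255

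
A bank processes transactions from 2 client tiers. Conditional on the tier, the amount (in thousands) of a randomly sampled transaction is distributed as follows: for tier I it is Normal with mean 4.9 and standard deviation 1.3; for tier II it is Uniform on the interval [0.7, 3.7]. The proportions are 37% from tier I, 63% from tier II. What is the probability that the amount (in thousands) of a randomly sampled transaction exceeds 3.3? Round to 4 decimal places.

0.4136

Conditional on each tier, P(X > 3.3): I: 0.890795; II: 0.133333.
By total probability, P(X > 3.3) = 0.37·0.890795 + 0.63·0.133333 = 0.413594.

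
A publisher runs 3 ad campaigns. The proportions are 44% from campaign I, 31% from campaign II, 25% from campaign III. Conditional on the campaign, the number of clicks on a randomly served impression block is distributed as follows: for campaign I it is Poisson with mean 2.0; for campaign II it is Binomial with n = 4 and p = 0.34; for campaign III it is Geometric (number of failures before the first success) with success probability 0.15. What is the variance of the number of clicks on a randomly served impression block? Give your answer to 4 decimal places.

Per component, I: μ=2, E[X²]=6; II: μ=1.36, E[X²]=2.7472; III: μ=5.66667, E[X²]=69.8889.
E[X] = 0.44·2 + 0.31·1.36 + 0.25·5.66667 = 2.71827.
E[X²] = 0.44·6 + 0.31·2.7472 + 0.25·69.8889 = 20.9639.
Var(X) = E[X²] − (E[X])² = 20.9639 − 7.38897 = 13.5749.

13.5749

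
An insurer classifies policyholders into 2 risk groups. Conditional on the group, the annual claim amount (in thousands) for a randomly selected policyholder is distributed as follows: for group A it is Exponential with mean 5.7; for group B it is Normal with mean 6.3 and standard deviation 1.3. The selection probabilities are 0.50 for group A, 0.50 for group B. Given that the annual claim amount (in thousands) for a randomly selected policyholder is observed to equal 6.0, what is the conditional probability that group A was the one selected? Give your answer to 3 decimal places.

Likelihoods f(6.0 | ·): A: 0.0612312; B: 0.298815.
Posterior ∝ prior × likelihood. Numerator for A: 0.5·0.0612312 = 0.0306156.
Normalizing constant: 0.5·0.0612312 + 0.5·0.298815 = 0.180023.
P(A | observation) = 0.0306156 / 0.180023 = 0.170065.

0.170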